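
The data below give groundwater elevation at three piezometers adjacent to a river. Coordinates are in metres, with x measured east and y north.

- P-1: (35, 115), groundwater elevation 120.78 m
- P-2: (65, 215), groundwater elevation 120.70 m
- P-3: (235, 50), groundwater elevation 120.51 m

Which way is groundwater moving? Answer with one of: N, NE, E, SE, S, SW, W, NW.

With h = a·x + b·y + c and P-1 as origin, the differences give:
  30·a + 100·b = -0.08
  200·a + (-65)·b = -0.27
Eliminate b (×(-65) and ×100, subtract): -21950·a = 32.200 → a = ∂h/∂x = -0.001467
Back-substitute: b = ∂h/∂y = -0.0003599.
Flow = −∇h = (+0.001467 east, +0.0003599 north), which points east.

E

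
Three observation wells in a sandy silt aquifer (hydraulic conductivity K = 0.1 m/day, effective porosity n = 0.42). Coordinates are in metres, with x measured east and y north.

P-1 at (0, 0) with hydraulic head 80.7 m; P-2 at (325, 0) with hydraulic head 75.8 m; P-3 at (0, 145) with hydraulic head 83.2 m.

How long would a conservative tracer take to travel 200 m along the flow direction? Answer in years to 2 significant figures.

100 years

∂h/∂x = (75.8 − 80.7) / (325 − 0) = -0.01508
∂h/∂y = (83.2 − 80.7) / (145 − 0) = +0.01724
|∇h| = √(-0.01508² + 0.01724²) = 0.0229
Seepage velocity v = K·i/n = 0.1 × 0.0229 / 0.42 = 0.005452 m/day.
t = 200 / 0.005452 = 3.668e+04 days = 100 years.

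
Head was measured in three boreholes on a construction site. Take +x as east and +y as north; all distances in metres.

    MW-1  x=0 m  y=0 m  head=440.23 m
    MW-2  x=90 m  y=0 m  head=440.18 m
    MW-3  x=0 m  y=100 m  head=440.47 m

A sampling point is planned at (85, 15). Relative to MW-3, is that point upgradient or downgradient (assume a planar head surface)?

downgradient

∂h/∂x = (440.18 − 440.23) / (90 − 0) = -0.0005556
∂h/∂y = (440.47 − 440.23) / (100 − 0) = +0.002400
Head at (85, 15) = 440.23 + (-0.0005556)·(85) + (+0.002400)·(15) = 440.22 m.
That is lower than the 440.47 m at MW-3, so the point is downgradient.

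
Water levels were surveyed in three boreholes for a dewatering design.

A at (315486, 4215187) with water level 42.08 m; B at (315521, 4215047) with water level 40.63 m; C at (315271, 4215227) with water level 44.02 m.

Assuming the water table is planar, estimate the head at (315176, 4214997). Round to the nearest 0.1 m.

42.8 m

Taking A as reference: B−A = (35, -140, -1.45); C−A = (-215, 40, +1.94).
Solve a·Δx + b·Δy = Δh: det = 35·40 − (-215)·(-140) = -28700.
∂h/∂x = [(-1.45)·40 − (+1.94)·(-140)] / -28700 = -0.007443
∂h/∂y = [35·(+1.94) − (-215)·(-1.45)] / -28700 = +0.008497
h(315176, 4214997) = 42.08 + (-0.007443)·(-310) + (+0.008497)·(-190) = 42.08 +2.307 -1.614 = 42.773 m.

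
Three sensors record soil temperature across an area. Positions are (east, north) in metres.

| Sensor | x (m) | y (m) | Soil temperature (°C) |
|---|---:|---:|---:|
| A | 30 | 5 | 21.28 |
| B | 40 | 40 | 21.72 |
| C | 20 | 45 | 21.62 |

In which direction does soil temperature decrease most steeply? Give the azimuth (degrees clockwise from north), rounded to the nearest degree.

216°

Differences from A: to B (Δx, Δy, Δh) = (10, 35, +0.44); to C = (-10, 40, +0.34).
Determinant of the coordinate differences = 10·40 − (-10)·35 = 750.
∂T/∂x = [(+0.44)·40 − (+0.34)·35] / 750 = +0.007600
∂T/∂y = [10·(+0.34) − (-10)·(+0.44)] / 750 = +0.01040
Steepest decrease is along −∇f: components (-0.007600 E, -0.01040 N).
Azimuth = atan2(-0.007600, -0.01040) = 216.2° ≈ 216°.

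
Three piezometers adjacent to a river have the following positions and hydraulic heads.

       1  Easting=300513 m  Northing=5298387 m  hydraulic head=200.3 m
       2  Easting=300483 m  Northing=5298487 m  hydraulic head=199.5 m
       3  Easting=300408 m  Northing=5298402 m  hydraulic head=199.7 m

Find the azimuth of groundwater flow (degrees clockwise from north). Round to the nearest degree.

Three-point gradient (reference 1): Δ to 2 = (-30, 100, -0.8), Δ to 3 = (-105, 15, -0.6).
∂h/∂x = +0.004776, ∂h/∂y = -0.006567 (det = 10050).
Flow direction (−∇h) has components (-0.004776 E, +0.006567 N).
Azimuth = atan2(E, N) = atan2(-0.004776, +0.006567) = 324.0° ≈ 324°.

324°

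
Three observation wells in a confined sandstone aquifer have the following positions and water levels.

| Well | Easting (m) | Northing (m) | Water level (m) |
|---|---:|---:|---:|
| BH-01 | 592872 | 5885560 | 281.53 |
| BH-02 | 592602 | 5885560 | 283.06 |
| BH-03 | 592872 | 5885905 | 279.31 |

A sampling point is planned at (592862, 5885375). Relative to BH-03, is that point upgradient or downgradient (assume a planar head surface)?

upgradient

∂h/∂x = (283.06 − 281.53) / (592602 − 592872) = -0.005667
∂h/∂y = (279.31 − 281.53) / (5885905 − 5885560) = -0.006435
Head at (592862, 5885375) = 281.53 + (-0.005667)·(-10) + (-0.006435)·(-185) = 282.78 m.
That is higher than the 279.31 m at BH-03, so the point is upgradient.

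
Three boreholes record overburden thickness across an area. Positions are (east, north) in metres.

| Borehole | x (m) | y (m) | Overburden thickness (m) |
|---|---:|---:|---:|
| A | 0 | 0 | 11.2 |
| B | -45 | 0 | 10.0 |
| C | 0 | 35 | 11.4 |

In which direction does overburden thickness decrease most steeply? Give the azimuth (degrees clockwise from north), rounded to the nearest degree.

258°

∂d/∂x = (10.0 − 11.2) / (-45 − 0) = +0.02667
∂d/∂y = (11.4 − 11.2) / (35 − 0) = +0.005714
Steepest decrease is along −∇f: components (-0.02667 E, -0.005714 N).
Azimuth = atan2(-0.02667, -0.005714) = 257.9° ≈ 258°.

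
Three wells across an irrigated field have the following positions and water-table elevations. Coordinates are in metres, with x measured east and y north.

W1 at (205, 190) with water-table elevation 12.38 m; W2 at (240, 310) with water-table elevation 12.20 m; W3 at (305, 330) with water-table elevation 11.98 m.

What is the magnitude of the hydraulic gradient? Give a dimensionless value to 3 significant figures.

0.00326

With h = a·x + b·y + c and W1 as origin, the differences give:
  35·a + 120·b = -0.18
  100·a + 140·b = -0.40
Eliminate b (×140 and ×120, subtract): -7100·a = 22.800 → a = ∂h/∂x = -0.003211
Back-substitute: b = ∂h/∂y = -0.0005634.
|∇h| = √(-0.003211² + -0.0005634²) = 0.00326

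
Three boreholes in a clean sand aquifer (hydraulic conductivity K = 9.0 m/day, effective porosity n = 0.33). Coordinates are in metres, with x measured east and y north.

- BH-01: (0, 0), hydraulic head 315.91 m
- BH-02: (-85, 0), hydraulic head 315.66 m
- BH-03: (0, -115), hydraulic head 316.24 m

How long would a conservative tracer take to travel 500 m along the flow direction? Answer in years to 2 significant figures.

12 years

∂h/∂x = (315.66 − 315.91) / (-85 − 0) = +0.002941
∂h/∂y = (316.24 − 315.91) / (-115 − 0) = -0.002870
|∇h| = √(0.002941² + -0.002870²) = 0.004109
Seepage velocity v = K·i/n = 9.0 × 0.004109 / 0.33 = 0.1121 m/day.
t = 500 / 0.1121 = 4460 days = 12.2 years.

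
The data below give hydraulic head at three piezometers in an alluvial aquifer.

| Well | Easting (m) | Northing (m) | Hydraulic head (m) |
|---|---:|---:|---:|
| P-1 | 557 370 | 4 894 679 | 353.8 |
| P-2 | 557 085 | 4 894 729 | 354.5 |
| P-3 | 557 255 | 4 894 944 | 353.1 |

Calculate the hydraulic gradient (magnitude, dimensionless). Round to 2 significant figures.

0.0051

Taking P-1 as reference: P-2−P-1 = (-285, 50, +0.7); P-3−P-1 = (-115, 265, -0.7).
Solve a·Δx + b·Δy = Δh: det = (-285)·265 − (-115)·50 = -69775.
∂h/∂x = [(+0.7)·265 − (-0.7)·50] / -69775 = -0.003160
∂h/∂y = [(-285)·(-0.7) − (-115)·(+0.7)] / -69775 = -0.004013
|∇h| = √(-0.003160² + -0.004013²) = 0.005108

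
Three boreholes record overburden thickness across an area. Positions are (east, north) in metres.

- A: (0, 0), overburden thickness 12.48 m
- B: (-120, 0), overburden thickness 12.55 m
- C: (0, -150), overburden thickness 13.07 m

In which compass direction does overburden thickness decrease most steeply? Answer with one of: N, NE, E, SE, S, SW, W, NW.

N

∂d/∂x = (12.55 − 12.48) / (-120 − 0) = -0.0005833
∂d/∂y = (13.07 − 12.48) / (-150 − 0) = -0.003933
Steepest decrease is along −∇f = (+0.0005833 E, +0.003933 N) → north.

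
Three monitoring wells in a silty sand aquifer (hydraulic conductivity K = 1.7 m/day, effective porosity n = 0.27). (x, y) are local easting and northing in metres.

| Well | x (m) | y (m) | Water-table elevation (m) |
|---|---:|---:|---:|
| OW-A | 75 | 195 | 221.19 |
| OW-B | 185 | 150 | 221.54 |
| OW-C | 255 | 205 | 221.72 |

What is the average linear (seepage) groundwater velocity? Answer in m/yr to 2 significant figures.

6.9 m/yr

With h = a·x + b·y + c and OW-A as origin, the differences give:
  110·a + (-45)·b = +0.35
  180·a + 10·b = +0.53
Eliminate b (×10 and ×(-45), subtract): 9200·a = 27.350 → a = ∂h/∂x = +0.002973
Back-substitute: b = ∂h/∂y = -0.0005109.
|∇h| = √(0.002973² + -0.0005109²) = 0.003017
Seepage velocity v = K·i/n = 1.7 × 0.003017 / 0.27 = 0.019 m/day = 6.94 m/yr.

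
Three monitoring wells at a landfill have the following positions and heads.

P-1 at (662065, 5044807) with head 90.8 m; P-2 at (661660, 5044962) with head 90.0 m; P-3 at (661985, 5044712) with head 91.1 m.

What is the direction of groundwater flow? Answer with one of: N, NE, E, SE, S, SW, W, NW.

With h = a·x + b·y + c and P-1 as origin, the differences give:
  (-405)·a + 155·b = -0.8
  (-80)·a + (-95)·b = +0.3
Eliminate b (×(-95) and ×155, subtract): 50875·a = 29.50 → a = ∂h/∂x = +0.0005799
Back-substitute: b = ∂h/∂y = -0.003646.
Flow = −∇h = (-0.0005799 east, +0.003646 north), which points north.

N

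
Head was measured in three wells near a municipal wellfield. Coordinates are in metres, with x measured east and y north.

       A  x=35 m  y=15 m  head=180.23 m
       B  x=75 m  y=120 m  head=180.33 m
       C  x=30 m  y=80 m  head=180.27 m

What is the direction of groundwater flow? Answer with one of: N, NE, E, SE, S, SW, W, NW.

SW

With h = a·x + b·y + c and A as origin, the differences give:
  40·a + 105·b = +0.10
  (-5)·a + 65·b = +0.04
Eliminate b (×65 and ×105, subtract): 3125·a = 2.300 → a = ∂h/∂x = +0.0007360
Back-substitute: b = ∂h/∂y = +0.0006720.
Flow = −∇h = (-0.0007360 east, -0.0006720 north), which points southwest.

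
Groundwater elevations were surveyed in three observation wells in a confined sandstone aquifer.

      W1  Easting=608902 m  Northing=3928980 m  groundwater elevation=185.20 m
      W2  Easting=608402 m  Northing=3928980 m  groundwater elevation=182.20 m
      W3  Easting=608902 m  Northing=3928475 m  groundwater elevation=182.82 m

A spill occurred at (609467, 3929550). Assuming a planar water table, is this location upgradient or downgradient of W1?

∂h/∂x = (182.20 − 185.20) / (608402 − 608902) = +0.006000
∂h/∂y = (182.82 − 185.20) / (3928475 − 3928980) = +0.004713
Head at (609467, 3929550) = 185.20 + (+0.006000)·(565) + (+0.004713)·(570) = 191.28 m.
That is higher than the 185.20 m at W1, so the point is upgradient.

upgradient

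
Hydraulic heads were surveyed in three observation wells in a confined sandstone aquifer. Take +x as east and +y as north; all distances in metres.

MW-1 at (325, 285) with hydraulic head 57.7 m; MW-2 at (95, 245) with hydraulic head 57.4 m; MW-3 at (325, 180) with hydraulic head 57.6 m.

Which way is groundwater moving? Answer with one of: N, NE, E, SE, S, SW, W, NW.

With h = a·x + b·y + c and MW-1 as origin, the differences give:
  (-230)·a + (-40)·b = -0.3
  0·a + (-105)·b = -0.1
Eliminate b (×(-105) and ×(-40), subtract): 24150·a = 27.50 → a = ∂h/∂x = +0.001139
Back-substitute: b = ∂h/∂y = +0.0009524.
Flow = −∇h = (-0.001139 east, -0.0009524 north), which points southwest.

SW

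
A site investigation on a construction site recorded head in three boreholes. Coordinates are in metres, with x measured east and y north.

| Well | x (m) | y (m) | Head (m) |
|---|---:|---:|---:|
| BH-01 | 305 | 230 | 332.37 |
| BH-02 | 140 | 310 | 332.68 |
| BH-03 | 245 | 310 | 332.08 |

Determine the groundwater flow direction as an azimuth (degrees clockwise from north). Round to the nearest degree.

036°

Differences from BH-01: to BH-02 (Δx, Δy, Δh) = (-165, 80, +0.31); to BH-03 = (-60, 80, -0.29).
Determinant of the coordinate differences = (-165)·80 − (-60)·80 = -8400.
∂h/∂x = [(+0.31)·80 − (-0.29)·80] / -8400 = -0.005714
∂h/∂y = [(-165)·(-0.29) − (-60)·(+0.31)] / -8400 = -0.007911
Flow direction (−∇h) has components (+0.005714 E, +0.007911 N).
Azimuth = atan2(E, N) = atan2(+0.005714, +0.007911) = 35.8° ≈ 036°.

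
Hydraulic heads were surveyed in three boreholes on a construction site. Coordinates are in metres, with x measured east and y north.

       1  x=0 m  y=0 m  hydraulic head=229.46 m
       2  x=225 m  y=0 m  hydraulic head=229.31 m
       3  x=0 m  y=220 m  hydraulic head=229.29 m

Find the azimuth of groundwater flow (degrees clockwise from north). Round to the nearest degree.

041°

∂h/∂x = (229.31 − 229.46) / (225 − 0) = -0.0006667
∂h/∂y = (229.29 − 229.46) / (220 − 0) = -0.0007727
Flow direction (−∇h) has components (+0.0006667 E, +0.0007727 N).
Azimuth = atan2(E, N) = atan2(+0.0006667, +0.0007727) = 40.8° ≈ 041°.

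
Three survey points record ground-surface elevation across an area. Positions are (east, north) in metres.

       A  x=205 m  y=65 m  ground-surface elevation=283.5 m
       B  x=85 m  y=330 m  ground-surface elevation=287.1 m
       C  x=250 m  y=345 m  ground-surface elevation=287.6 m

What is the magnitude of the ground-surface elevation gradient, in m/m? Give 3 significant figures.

0.0145 m/m

With z = a·x + b·y + c and A as origin, the differences give:
  (-120)·a + 265·b = +3.6
  45·a + 280·b = +4.1
Eliminate b (×280 and ×265, subtract): -45525·a = -78.50 → a = ∂z/∂x = +0.001724
Back-substitute: b = ∂z/∂y = +0.01437.
|∇f| = √(0.001724² + 0.01437²) = 0.01447 m/m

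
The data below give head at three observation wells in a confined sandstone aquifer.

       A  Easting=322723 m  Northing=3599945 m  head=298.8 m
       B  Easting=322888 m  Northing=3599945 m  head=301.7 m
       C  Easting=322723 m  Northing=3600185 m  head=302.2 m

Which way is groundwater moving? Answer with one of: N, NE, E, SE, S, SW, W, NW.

∂h/∂x = (301.7 − 298.8) / (322888 − 322723) = +0.01758
∂h/∂y = (302.2 − 298.8) / (3600185 − 3599945) = +0.01417
Flow = −∇h = (-0.01758 east, -0.01417 north), which points southwest.

SW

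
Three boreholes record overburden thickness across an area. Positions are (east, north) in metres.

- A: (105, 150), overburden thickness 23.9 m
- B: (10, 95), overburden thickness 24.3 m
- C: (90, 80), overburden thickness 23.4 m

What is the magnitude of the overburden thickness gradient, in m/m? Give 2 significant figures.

Taking A as reference: B−A = (-95, -55, +0.4); C−A = (-15, -70, -0.5).
Determinant of the coordinate differences = (-95)·(-70) − (-15)·(-55) = 5825.
∂d/∂x = [(+0.4)·(-70) − (-0.5)·(-55)] / 5825 = -0.009528
∂d/∂y = [(-95)·(-0.5) − (-15)·(+0.4)] / 5825 = +0.009185
|∇f| = √(-0.009528² + 0.009185²) = 0.01323 m/m

0.013 m/m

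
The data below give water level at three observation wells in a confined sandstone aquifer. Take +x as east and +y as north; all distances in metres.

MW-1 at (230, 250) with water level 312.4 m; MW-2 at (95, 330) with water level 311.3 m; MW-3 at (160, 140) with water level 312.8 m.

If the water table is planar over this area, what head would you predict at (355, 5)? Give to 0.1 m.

314.5 m

With h = a·x + b·y + c and MW-1 as origin, the differences give:
  (-135)·a + 80·b = -1.1
  (-70)·a + (-110)·b = +0.4
Eliminate b (×(-110) and ×80, subtract): 20450·a = 89.00 → a = ∂h/∂x = +0.004352
Back-substitute: b = ∂h/∂y = -0.006406.
h(355, 5) = 312.4 + (+0.004352)·(125) + (-0.006406)·(-245) = 312.4 +0.544 +1.569 = 314.513 m.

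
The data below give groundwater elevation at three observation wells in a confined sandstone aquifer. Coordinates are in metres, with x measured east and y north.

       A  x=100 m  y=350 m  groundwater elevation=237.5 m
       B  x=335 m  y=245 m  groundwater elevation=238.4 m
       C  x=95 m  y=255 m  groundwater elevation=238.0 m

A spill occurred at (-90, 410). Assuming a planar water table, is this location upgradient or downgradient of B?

With h = a·x + b·y + c and A as origin, the differences give:
  235·a + (-105)·b = +0.9
  (-5)·a + (-95)·b = +0.5
Eliminate b (×(-95) and ×(-105), subtract): -22850·a = -33.00 → a = ∂h/∂x = +0.001444
Back-substitute: b = ∂h/∂y = -0.005339.
Head at (-90, 410) = 237.5 + (+0.001444)·(-190) + (-0.005339)·(60) = 236.91 m.
That is lower than the 238.4 m at B, so the point is downgradient.

downgradient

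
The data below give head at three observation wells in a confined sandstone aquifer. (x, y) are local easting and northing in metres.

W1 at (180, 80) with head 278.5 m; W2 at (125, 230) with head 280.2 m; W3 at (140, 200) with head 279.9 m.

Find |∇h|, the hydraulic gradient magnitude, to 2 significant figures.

0.018

Differences from W1: to W2 (Δx, Δy, Δh) = (-55, 150, +1.7); to W3 = (-40, 120, +1.4).
Solve a·Δx + b·Δy = Δh: det = (-55)·120 − (-40)·150 = -600.
∂h/∂x = [(+1.7)·120 − (+1.4)·150] / -600 = +0.010000
∂h/∂y = [(-55)·(+1.4) − (-40)·(+1.7)] / -600 = +0.01500
|∇h| = √(0.010000² + 0.01500²) = 0.01803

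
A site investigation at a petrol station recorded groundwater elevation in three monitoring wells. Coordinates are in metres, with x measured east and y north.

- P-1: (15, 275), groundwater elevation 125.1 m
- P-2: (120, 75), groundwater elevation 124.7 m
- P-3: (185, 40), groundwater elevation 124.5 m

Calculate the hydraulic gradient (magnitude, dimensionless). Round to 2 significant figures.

0.0028

Differences from P-1: to P-2 (Δx, Δy, Δh) = (105, -200, -0.4); to P-3 = (170, -235, -0.6).
Solve a·Δx + b·Δy = Δh: det = 105·(-235) − 170·(-200) = 9325.
∂h/∂x = [(-0.4)·(-235) − (-0.6)·(-200)] / 9325 = -0.002788
∂h/∂y = [105·(-0.6) − 170·(-0.4)] / 9325 = +0.0005362
|∇h| = √(-0.002788² + 0.0005362²) = 0.002839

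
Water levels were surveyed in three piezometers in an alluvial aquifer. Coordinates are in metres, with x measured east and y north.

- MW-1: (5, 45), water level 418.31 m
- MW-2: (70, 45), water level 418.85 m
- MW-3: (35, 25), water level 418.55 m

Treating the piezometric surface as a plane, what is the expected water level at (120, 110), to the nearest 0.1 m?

With h = a·x + b·y + c and MW-1 as origin, the differences give:
  65·a + 0·b = +0.54
  30·a + (-20)·b = +0.24
Eliminate b (×(-20) and ×0, subtract): -1300·a = -10.800 → a = ∂h/∂x = +0.008308
Back-substitute: b = ∂h/∂y = +0.0004615.
h(120, 110) = 418.31 + (+0.008308)·(115) + (+0.0004615)·(65) = 418.31 +0.955 +0.030 = 419.295 m.

419.3 m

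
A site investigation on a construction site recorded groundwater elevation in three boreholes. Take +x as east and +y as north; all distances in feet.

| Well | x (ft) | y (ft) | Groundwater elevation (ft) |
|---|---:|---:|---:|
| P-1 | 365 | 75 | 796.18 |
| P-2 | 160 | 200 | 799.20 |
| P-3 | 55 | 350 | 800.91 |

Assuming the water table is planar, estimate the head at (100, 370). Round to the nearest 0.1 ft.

Taking P-1 as reference: P-2−P-1 = (-205, 125, +3.02); P-3−P-1 = (-310, 275, +4.73).
Solve a·Δx + b·Δy = Δh: det = (-205)·275 − (-310)·125 = -17625.
∂h/∂x = [(+3.02)·275 − (+4.73)·125] / -17625 = -0.01357
∂h/∂y = [(-205)·(+4.73) − (-310)·(+3.02)] / -17625 = +0.001898
h(100, 370) = 796.18 + (-0.01357)·(-265) + (+0.001898)·(295) = 796.18 +3.597 +0.560 = 800.337 ft.

800.3 ft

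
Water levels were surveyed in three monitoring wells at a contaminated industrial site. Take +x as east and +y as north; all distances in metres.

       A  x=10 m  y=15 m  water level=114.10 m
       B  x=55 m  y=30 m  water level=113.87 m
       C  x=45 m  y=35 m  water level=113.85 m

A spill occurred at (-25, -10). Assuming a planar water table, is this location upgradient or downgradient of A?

Three-point gradient (reference A): Δ to B = (45, 15, -0.23), Δ to C = (35, 20, -0.25).
∂h/∂x = -0.002267, ∂h/∂y = -0.008533 (det = 375).
Head at (-25, -10) = 114.10 + (-0.002267)·(-35) + (-0.008533)·(-25) = 114.39 m.
That is higher than the 114.10 m at A, so the point is upgradient.

upgradient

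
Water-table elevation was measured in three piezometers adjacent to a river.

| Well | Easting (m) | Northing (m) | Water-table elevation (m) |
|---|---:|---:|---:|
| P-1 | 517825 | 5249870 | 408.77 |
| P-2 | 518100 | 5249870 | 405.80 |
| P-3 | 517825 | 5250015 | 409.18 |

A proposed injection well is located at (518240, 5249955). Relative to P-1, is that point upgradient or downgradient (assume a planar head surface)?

downgradient

∂h/∂x = (405.80 − 408.77) / (518100 − 517825) = -0.01080
∂h/∂y = (409.18 − 408.77) / (5250015 − 5249870) = +0.002828
Head at (518240, 5249955) = 408.77 + (-0.01080)·(415) + (+0.002828)·(85) = 404.53 m.
That is lower than the 408.77 m at P-1, so the point is downgradient.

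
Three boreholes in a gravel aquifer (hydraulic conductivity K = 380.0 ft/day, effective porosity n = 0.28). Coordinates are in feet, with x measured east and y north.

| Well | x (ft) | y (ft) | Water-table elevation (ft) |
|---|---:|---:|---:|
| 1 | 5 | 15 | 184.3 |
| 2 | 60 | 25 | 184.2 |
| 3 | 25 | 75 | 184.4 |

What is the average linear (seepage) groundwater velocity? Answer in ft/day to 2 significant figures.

4.5 ft/day

Differences from 1: to 2 (Δx, Δy, Δh) = (55, 10, -0.1); to 3 = (20, 60, +0.1).
Determinant of the coordinate differences = 55·60 − 20·10 = 3100.
∂h/∂x = [(-0.1)·60 − (+0.1)·10] / 3100 = -0.002258
∂h/∂y = [55·(+0.1) − 20·(-0.1)] / 3100 = +0.002419
|∇h| = √(-0.002258² + 0.002419²) = 0.003309
Seepage velocity v = K·i/n = 380.0 × 0.003309 / 0.28 = 4.491 ft/day.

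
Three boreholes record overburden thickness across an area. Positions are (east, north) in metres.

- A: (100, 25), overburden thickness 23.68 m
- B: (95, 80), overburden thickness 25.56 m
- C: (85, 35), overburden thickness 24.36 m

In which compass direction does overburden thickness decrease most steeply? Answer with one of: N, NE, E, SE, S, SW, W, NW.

SE

With d = a·x + b·y + c and A as origin, the differences give:
  (-5)·a + 55·b = +1.88
  (-15)·a + 10·b = +0.68
Eliminate b (×10 and ×55, subtract): 775·a = -18.600 → a = ∂d/∂x = -0.02400
Back-substitute: b = ∂d/∂y = +0.03200.
Steepest decrease is along −∇f = (+0.02400 E, -0.03200 N) → southeast.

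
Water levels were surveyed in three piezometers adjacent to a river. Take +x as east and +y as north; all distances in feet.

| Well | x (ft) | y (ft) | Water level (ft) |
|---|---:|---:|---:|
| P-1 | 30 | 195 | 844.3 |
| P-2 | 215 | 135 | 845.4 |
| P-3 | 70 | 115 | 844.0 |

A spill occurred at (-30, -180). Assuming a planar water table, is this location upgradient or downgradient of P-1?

Taking P-1 as reference: P-2−P-1 = (185, -60, +1.1); P-3−P-1 = (40, -80, -0.3).
Solve a·Δx + b·Δy = Δh: det = 185·(-80) − 40·(-60) = -12400.
∂h/∂x = [(+1.1)·(-80) − (-0.3)·(-60)] / -12400 = +0.008548
∂h/∂y = [185·(-0.3) − 40·(+1.1)] / -12400 = +0.008024
Head at (-30, -180) = 844.3 + (+0.008548)·(-60) + (+0.008024)·(-375) = 840.78 ft.
That is lower than the 844.3 ft at P-1, so the point is downgradient.

downgradient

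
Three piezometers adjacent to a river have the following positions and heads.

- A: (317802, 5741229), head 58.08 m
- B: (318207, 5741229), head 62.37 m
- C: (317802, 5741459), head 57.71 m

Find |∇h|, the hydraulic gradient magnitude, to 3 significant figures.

∂h/∂x = (62.37 − 58.08) / (318207 − 317802) = +0.01059
∂h/∂y = (57.71 − 58.08) / (5741459 − 5741229) = -0.001609
|∇h| = √(0.01059² + -0.001609²) = 0.01071

0.0107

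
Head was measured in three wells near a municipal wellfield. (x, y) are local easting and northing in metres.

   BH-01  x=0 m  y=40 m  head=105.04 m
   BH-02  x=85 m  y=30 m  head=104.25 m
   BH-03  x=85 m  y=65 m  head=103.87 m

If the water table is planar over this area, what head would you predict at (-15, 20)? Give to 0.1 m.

105.4 m

Three-point gradient (reference BH-01): Δ to BH-02 = (85, -10, -0.79), Δ to BH-03 = (85, 25, -1.17).
∂h/∂x = -0.01057, ∂h/∂y = -0.01086 (det = 2975).
h(-15, 20) = 105.04 + (-0.01057)·(-15) + (-0.01086)·(-20) = 105.04 +0.159 +0.217 = 105.416 m.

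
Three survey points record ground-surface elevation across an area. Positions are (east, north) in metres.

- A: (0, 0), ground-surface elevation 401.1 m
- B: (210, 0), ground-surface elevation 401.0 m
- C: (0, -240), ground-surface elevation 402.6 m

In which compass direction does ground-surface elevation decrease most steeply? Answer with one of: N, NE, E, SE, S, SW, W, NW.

∂z/∂x = (401.0 − 401.1) / (210 − 0) = -0.0004762
∂z/∂y = (402.6 − 401.1) / (-240 − 0) = -0.006250
Steepest decrease is along −∇f = (+0.0004762 E, +0.006250 N) → north.

N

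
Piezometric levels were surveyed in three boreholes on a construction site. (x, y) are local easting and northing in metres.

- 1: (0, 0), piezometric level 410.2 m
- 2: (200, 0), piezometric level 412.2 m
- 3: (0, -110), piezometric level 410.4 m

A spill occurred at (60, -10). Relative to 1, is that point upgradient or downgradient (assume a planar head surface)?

upgradient

∂h/∂x = (412.2 − 410.2) / (200 − 0) = +0.01000
∂h/∂y = (410.4 − 410.2) / (-110 − 0) = -0.001818
Head at (60, -10) = 410.2 + (+0.01000)·(60) + (-0.001818)·(-10) = 410.82 m.
That is higher than the 410.2 m at 1, so the point is upgradient.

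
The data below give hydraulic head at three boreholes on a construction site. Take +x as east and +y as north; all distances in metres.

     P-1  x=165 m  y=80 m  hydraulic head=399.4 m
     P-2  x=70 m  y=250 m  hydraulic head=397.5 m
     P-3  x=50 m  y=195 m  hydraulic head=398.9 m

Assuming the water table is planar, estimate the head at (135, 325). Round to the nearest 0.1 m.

395.0 m

Taking P-1 as reference: P-2−P-1 = (-95, 170, -1.9); P-3−P-1 = (-115, 115, -0.5).
Determinant of the coordinate differences = (-95)·115 − (-115)·170 = 8625.
∂h/∂x = [(-1.9)·115 − (-0.5)·170] / 8625 = -0.01548
∂h/∂y = [(-95)·(-0.5) − (-115)·(-1.9)] / 8625 = -0.01983
h(135, 325) = 399.4 + (-0.01548)·(-30) + (-0.01983)·(245) = 399.4 +0.464 -4.857 = 395.007 m.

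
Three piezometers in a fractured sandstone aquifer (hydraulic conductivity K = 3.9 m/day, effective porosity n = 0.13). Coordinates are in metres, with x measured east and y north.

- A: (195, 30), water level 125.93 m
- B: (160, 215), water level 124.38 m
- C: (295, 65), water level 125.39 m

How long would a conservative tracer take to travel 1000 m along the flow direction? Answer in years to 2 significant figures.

10 years

Taking A as reference: B−A = (-35, 185, -1.55); C−A = (100, 35, -0.54).
Solve a·Δx + b·Δy = Δh: det = (-35)·35 − 100·185 = -19725.
∂h/∂x = [(-1.55)·35 − (-0.54)·185] / -19725 = -0.002314
∂h/∂y = [(-35)·(-0.54) − 100·(-1.55)] / -19725 = -0.008816
|∇h| = √(-0.002314² + -0.008816²) = 0.009115
Seepage velocity v = K·i/n = 3.9 × 0.009115 / 0.13 = 0.2734 m/day.
t = 1000 / 0.2734 = 3658 days = 10 years.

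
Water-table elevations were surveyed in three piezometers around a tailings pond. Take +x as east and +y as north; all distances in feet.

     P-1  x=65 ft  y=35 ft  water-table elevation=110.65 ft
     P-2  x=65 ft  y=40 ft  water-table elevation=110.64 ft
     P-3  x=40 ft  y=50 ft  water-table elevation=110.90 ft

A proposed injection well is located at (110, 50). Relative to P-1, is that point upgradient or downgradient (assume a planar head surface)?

downgradient

With h = a·x + b·y + c and P-1 as origin, the differences give:
  0·a + 5·b = -0.01
  (-25)·a + 15·b = +0.25
Eliminate b (×15 and ×5, subtract): 125·a = -1.400 → a = ∂h/∂x = -0.01120
Back-substitute: b = ∂h/∂y = -0.002000.
Head at (110, 50) = 110.65 + (-0.01120)·(45) + (-0.002000)·(15) = 110.12 ft.
That is lower than the 110.65 ft at P-1, so the point is downgradient.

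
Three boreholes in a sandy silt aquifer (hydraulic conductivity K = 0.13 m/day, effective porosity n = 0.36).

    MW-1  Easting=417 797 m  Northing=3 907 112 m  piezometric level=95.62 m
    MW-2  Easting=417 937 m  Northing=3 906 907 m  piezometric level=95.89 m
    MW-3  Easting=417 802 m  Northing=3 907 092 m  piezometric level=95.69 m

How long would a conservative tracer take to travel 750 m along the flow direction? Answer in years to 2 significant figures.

820 years

With h = a·x + b·y + c and MW-1 as origin, the differences give:
  140·a + (-205)·b = +0.27
  5·a + (-20)·b = +0.07
Eliminate b (×(-20) and ×(-205), subtract): -1775·a = 8.950 → a = ∂h/∂x = -0.005042
Back-substitute: b = ∂h/∂y = -0.004761.
|∇h| = √(-0.005042² + -0.004761²) = 0.006935
Seepage velocity v = K·i/n = 0.13 × 0.006935 / 0.36 = 0.002504 m/day.
t = 750 / 0.002504 = 2.995e+05 days = 820 years.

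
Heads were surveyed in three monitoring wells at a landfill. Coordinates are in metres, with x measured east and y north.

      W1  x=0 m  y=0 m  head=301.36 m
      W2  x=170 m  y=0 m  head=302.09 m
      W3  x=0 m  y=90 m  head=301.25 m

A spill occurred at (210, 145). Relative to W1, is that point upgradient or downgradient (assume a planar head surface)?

upgradient

∂h/∂x = (302.09 − 301.36) / (170 − 0) = +0.004294
∂h/∂y = (301.25 − 301.36) / (90 − 0) = -0.001222
Head at (210, 145) = 301.36 + (+0.004294)·(210) + (-0.001222)·(145) = 302.08 m.
That is higher than the 301.36 m at W1, so the point is upgradient.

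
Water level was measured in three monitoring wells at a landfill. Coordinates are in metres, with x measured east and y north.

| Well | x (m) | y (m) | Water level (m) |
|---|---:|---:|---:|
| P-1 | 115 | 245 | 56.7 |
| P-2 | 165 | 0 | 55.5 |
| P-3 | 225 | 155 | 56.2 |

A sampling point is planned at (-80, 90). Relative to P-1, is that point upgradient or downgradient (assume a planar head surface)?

Three-point gradient (reference P-1): Δ to P-2 = (50, -245, -1.2), Δ to P-3 = (110, -90, -0.5).
∂h/∂x = -0.0006459, ∂h/∂y = +0.004766 (det = 22450).
Head at (-80, 90) = 56.7 + (-0.0006459)·(-195) + (+0.004766)·(-155) = 56.09 m.
That is lower than the 56.7 m at P-1, so the point is downgradient.

downgradient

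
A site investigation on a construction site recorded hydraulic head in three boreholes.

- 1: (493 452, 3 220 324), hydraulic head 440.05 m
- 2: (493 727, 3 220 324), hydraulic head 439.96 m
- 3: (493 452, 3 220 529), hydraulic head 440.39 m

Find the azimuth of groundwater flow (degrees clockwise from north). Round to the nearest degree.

∂h/∂x = (439.96 − 440.05) / (493727 − 493452) = -0.0003273
∂h/∂y = (440.39 − 440.05) / (3220529 − 3220324) = +0.001659
Flow direction (−∇h) has components (+0.0003273 E, -0.001659 N).
Azimuth = atan2(E, N) = atan2(+0.0003273, -0.001659) = 168.8° ≈ 169°.

169°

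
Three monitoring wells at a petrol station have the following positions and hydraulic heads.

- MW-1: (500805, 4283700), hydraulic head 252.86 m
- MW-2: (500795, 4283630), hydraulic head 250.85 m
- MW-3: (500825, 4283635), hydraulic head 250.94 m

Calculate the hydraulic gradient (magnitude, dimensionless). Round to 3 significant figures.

0.0290

Three-point gradient (reference MW-1): Δ to MW-2 = (-10, -70, -2.01), Δ to MW-3 = (20, -65, -1.92).
∂h/∂x = -0.001829, ∂h/∂y = +0.02898 (det = 2050).
|∇h| = √(-0.001829² + 0.02898²) = 0.02904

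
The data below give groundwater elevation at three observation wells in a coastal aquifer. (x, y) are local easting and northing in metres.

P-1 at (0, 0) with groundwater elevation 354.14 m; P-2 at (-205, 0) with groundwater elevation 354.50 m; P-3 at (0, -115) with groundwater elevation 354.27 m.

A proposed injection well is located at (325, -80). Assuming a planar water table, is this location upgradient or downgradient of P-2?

∂h/∂x = (354.50 − 354.14) / (-205 − 0) = -0.001756
∂h/∂y = (354.27 − 354.14) / (-115 − 0) = -0.001130
Head at (325, -80) = 354.14 + (-0.001756)·(325) + (-0.001130)·(-80) = 353.66 m.
That is lower than the 354.50 m at P-2, so the point is downgradient.

downgradient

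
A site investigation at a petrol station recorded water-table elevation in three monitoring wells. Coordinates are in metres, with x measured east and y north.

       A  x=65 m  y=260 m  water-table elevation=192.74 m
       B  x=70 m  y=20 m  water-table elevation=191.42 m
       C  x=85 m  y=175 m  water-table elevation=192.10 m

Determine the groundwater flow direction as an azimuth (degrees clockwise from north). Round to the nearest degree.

119°

With h = a·x + b·y + c and A as origin, the differences give:
  5·a + (-240)·b = -1.32
  20·a + (-85)·b = -0.64
Eliminate b (×(-85) and ×(-240), subtract): 4375·a = -41.400 → a = ∂h/∂x = -0.009463
Back-substitute: b = ∂h/∂y = +0.005303.
Flow direction (−∇h) has components (+0.009463 E, -0.005303 N).
Azimuth = atan2(E, N) = atan2(+0.009463, -0.005303) = 119.3° ≈ 119°.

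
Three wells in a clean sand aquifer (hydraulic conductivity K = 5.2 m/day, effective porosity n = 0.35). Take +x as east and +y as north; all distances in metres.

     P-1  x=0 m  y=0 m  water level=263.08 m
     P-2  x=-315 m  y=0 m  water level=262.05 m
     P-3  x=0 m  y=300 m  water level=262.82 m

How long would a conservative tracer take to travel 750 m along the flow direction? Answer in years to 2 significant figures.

41 years

∂h/∂x = (262.05 − 263.08) / (-315 − 0) = +0.003270
∂h/∂y = (262.82 − 263.08) / (300 − 0) = -0.0008667
|∇h| = √(0.003270² + -0.0008667²) = 0.003383
Seepage velocity v = K·i/n = 5.2 × 0.003383 / 0.35 = 0.05026 m/day.
t = 750 / 0.05026 = 1.492e+04 days = 40.8 years.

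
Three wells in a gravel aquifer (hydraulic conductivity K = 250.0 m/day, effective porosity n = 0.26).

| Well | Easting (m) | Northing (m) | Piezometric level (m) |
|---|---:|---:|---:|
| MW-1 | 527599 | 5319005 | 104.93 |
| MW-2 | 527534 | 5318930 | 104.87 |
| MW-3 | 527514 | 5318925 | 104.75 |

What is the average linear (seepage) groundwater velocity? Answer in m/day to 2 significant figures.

8.9 m/day

Three-point gradient (reference MW-1): Δ to MW-2 = (-65, -75, -0.06), Δ to MW-3 = (-85, -80, -0.18).
∂h/∂x = +0.007404, ∂h/∂y = -0.005617 (det = -1175).
|∇h| = √(0.007404² + -0.005617²) = 0.009294
Seepage velocity v = K·i/n = 250.0 × 0.009294 / 0.26 = 8.937 m/day.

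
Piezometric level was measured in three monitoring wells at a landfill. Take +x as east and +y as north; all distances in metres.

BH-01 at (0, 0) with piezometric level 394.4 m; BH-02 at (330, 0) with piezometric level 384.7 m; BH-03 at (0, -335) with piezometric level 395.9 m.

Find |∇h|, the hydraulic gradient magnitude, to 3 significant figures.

0.0297

∂h/∂x = (384.7 − 394.4) / (330 − 0) = -0.02939
∂h/∂y = (395.9 − 394.4) / (-335 − 0) = -0.004478
|∇h| = √(-0.02939² + -0.004478²) = 0.02973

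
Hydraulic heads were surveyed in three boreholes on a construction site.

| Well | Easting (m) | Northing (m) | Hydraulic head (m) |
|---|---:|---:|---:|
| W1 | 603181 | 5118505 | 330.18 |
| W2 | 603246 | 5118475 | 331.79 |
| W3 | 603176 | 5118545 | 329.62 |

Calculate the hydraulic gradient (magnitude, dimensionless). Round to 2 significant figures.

Taking W1 as reference: W2−W1 = (65, -30, +1.61); W3−W1 = (-5, 40, -0.56).
Determinant of the coordinate differences = 65·40 − (-5)·(-30) = 2450.
∂h/∂x = [(+1.61)·40 − (-0.56)·(-30)] / 2450 = +0.01943
∂h/∂y = [65·(-0.56) − (-5)·(+1.61)] / 2450 = -0.01157
|∇h| = √(0.01943² + -0.01157²) = 0.02261

0.023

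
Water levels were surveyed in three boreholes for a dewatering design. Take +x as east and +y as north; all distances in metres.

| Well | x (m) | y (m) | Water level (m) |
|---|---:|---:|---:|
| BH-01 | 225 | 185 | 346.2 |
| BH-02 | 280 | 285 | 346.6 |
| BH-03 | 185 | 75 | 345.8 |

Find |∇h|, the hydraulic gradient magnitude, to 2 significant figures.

0.0035

Taking BH-01 as reference: BH-02−BH-01 = (55, 100, +0.4); BH-03−BH-01 = (-40, -110, -0.4).
Solve a·Δx + b·Δy = Δh: det = 55·(-110) − (-40)·100 = -2050.
∂h/∂x = [(+0.4)·(-110) − (-0.4)·100] / -2050 = +0.001951
∂h/∂y = [55·(-0.4) − (-40)·(+0.4)] / -2050 = +0.002927
|∇h| = √(0.001951² + 0.002927²) = 0.003518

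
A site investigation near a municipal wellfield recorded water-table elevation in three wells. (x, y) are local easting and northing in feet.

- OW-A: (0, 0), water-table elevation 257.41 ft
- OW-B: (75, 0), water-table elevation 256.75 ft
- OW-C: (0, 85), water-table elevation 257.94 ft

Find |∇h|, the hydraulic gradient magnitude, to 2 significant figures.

0.011

∂h/∂x = (256.75 − 257.41) / (75 − 0) = -0.008800
∂h/∂y = (257.94 − 257.41) / (85 − 0) = +0.006235
|∇h| = √(-0.008800² + 0.006235²) = 0.01078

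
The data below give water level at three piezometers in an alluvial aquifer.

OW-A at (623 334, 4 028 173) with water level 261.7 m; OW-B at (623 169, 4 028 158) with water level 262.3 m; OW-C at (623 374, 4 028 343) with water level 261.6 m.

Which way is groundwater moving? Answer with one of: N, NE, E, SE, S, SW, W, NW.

E

Taking OW-A as reference: OW-B−OW-A = (-165, -15, +0.6); OW-C−OW-A = (40, 170, -0.1).
Determinant of the coordinate differences = (-165)·170 − 40·(-15) = -27450.
∂h/∂x = [(+0.6)·170 − (-0.1)·(-15)] / -27450 = -0.003661
∂h/∂y = [(-165)·(-0.1) − 40·(+0.6)] / -27450 = +0.0002732
Flow = −∇h = (+0.003661 east, -0.0002732 north), which points east.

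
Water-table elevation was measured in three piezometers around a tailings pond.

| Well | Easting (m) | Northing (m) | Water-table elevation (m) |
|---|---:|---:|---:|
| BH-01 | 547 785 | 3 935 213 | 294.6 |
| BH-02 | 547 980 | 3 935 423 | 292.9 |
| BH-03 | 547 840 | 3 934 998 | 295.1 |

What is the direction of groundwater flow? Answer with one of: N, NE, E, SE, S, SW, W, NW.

NE

With h = a·x + b·y + c and BH-01 as origin, the differences give:
  195·a + 210·b = -1.7
  55·a + (-215)·b = +0.5
Eliminate b (×(-215) and ×210, subtract): -53475·a = 260.50 → a = ∂h/∂x = -0.004871
Back-substitute: b = ∂h/∂y = -0.003572.
Flow = −∇h = (+0.004871 east, +0.003572 north), which points northeast.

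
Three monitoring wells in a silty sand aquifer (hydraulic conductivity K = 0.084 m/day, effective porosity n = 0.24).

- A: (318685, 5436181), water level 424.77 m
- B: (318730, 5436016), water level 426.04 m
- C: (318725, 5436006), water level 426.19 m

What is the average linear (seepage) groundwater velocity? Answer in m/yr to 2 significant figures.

Taking A as reference: B−A = (45, -165, +1.27); C−A = (40, -175, +1.42).
Solve a·Δx + b·Δy = Δh: det = 45·(-175) − 40·(-165) = -1275.
∂h/∂x = [(+1.27)·(-175) − (+1.42)·(-165)] / -1275 = -0.009451
∂h/∂y = [45·(+1.42) − 40·(+1.27)] / -1275 = -0.01027
|∇h| = √(-0.009451² + -0.01027²) = 0.01396
Seepage velocity v = K·i/n = 0.084 × 0.01396 / 0.24 = 0.004886 m/day = 1.785 m/yr.

1.8 m/yr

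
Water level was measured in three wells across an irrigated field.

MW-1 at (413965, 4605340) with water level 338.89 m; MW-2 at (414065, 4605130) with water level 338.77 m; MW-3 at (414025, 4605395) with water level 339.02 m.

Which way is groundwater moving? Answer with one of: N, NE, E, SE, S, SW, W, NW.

Differences from MW-1: to MW-2 (Δx, Δy, Δh) = (100, -210, -0.12); to MW-3 = (60, 55, +0.13).
Determinant of the coordinate differences = 100·55 − 60·(-210) = 18100.
∂h/∂x = [(-0.12)·55 − (+0.13)·(-210)] / 18100 = +0.001144
∂h/∂y = [100·(+0.13) − 60·(-0.12)] / 18100 = +0.001116
Flow = −∇h = (-0.001144 east, -0.001116 north), which points southwest.

SW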